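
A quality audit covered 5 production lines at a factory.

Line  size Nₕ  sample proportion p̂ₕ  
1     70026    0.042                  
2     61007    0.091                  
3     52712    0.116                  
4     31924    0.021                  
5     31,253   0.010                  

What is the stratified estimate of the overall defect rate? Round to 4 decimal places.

N = 70026 + 61007 + 52712 + 31924 + 31253 = 246922.
Overall proportion = Σ (Nₕ/N)·p̂ₕ.
Σ Nₕp̂ₕ = 2941.092 + 5551.637 + 6114.592 + 670.404 + 312.53 = 15590.255.
15590.255 / 246922 = 0.063138... → 0.0631.

0.0631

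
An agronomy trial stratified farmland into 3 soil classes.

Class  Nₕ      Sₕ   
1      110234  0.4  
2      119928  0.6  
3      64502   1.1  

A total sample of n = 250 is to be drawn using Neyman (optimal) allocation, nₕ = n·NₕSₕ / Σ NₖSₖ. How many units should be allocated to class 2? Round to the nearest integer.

96

Σ NₕSₕ = 110234·0.4 + 119928·0.6 + 64502·1.1 = 187002.6.
Share for 2: 71956.8/187002.6 = 0.38479.
n_2 = 250 × 0.38479 = 96.198... → 96.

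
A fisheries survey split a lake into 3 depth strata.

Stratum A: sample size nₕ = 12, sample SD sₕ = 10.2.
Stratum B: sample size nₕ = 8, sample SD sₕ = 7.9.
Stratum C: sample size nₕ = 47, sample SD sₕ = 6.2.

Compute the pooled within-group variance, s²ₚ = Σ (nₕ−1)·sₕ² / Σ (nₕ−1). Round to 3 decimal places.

A: (12−1)·10.2² = 11·104.04 = 1144.44
B: (8−1)·7.9² = 7·62.41 = 436.87
C: (47−1)·6.2² = 46·38.44 = 1768.24
Numerator = 3349.55; denominator = Σ(nₕ−1) = 64.
s²ₚ = 3349.55/64 = 52.33672... → 52.337.

52.337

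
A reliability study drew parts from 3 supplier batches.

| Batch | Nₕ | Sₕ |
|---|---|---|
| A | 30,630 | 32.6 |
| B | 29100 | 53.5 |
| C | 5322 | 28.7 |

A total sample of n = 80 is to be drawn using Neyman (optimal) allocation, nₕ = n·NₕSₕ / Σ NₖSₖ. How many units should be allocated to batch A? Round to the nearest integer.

29

A: NₕSₕ = 30630·32.6 = 998538
B: NₕSₕ = 29100·53.5 = 1556850
C: NₕSₕ = 5322·28.7 = 152741.4
Σ NₕSₕ = 2708129.4.
n_A = 80·998538/2708129.4 = 29.497... → 29.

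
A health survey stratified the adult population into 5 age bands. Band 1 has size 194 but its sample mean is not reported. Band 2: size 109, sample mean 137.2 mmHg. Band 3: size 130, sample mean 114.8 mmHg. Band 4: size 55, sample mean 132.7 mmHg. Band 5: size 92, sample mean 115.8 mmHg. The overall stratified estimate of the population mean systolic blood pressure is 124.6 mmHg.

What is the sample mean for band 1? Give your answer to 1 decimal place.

126.0

Σ Nₕx̄ₕ = N·μ, so 194·x̄_1 = 580·124.6 − (109·137.2 + 130·114.8 + 55·132.7 + 92·115.8).
= 72268 − 47830.9 = 24437.1.
x̄_1 = 24437.1 / 194 = 125.964... → 126.0.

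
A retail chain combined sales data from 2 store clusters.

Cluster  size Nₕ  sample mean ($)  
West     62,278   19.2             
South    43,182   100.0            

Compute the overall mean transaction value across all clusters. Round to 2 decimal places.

52.28

N = 105460; weights Wₕ = Nₕ/N = (0.5905, 0.4095).
x̄_st = Σ Wₕ·x̄ₕ = 0.5905·19.2 + 0.4095·100.0 ≈ 52.2846...
→ 52.28.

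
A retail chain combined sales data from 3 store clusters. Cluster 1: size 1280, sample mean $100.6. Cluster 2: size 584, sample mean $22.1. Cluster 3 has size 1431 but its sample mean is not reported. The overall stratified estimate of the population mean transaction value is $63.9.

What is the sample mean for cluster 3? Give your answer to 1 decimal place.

48.1

N = 1280 + 584 + 1431 = 3295.
Overall total = μ·N = 63.9·3295 = 210550.5.
Subtract the known strata: 1280·100.6 + 584·22.1 = 141674.4.
Remaining total for cluster 3: 210550.5 − 141674.4 = 68876.1.
Divide by its size: 68876.1 / 1431 = 48.131... → 48.1.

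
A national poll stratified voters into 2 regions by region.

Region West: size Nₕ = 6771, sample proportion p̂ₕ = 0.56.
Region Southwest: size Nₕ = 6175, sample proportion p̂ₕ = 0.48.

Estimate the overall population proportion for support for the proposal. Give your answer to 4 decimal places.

0.5218

Wₕ = Nₕ/N with N = 12946: 0.5230, 0.4770.
p̂_st = 0.5230·0.56 + 0.4770·0.48 ≈ 0.521841... → 0.5218.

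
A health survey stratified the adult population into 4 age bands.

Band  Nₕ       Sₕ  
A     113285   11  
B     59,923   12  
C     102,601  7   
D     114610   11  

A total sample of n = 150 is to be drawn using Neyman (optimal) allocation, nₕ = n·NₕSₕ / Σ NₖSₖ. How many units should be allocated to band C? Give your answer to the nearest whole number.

27

Σ NₕSₕ = 113285·11 + 59923·12 + 102601·7 + 114610·11 = 3944128.
Share for C: 718207/3944128 = 0.18210.
n_C = 150 × 0.18210 = 27.314... → 27.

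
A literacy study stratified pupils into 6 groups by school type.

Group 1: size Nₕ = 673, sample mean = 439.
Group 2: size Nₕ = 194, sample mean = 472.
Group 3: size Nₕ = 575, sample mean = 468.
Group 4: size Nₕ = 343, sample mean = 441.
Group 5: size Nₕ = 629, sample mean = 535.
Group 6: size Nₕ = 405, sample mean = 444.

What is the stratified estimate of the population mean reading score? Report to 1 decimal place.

469.6

x̄_st = (Σ Nₕx̄ₕ) / (Σ Nₕ) = (673·439 + 194·472 + 575·468 + 343·441 + 629·535 + 405·444) / 2819
= 1323713 / 2819 = 469.568... → 469.6.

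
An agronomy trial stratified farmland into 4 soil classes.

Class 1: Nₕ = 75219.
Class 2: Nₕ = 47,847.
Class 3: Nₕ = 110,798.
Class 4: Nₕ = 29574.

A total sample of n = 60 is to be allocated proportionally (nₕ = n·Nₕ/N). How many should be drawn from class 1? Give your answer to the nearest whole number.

17

N = 75219 + 47847 + 110798 + 29574 = 263438.
n_1 = 60·75219/263438 = 17.132... → 17.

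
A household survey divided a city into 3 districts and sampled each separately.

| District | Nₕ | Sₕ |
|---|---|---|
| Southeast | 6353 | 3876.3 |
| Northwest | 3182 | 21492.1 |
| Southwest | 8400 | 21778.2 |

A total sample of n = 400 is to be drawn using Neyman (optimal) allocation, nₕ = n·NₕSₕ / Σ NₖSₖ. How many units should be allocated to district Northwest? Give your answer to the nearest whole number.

Southeast: NₕSₕ = 6353·3876.3 = 24626133.9
Northwest: NₕSₕ = 3182·21492.1 = 68387862.2
Southwest: NₕSₕ = 8400·21778.2 = 182936880
Σ NₕSₕ = 275950876.1.
n_Northwest = 400·68387862.2/275950876.1 = 99.130... → 99.

99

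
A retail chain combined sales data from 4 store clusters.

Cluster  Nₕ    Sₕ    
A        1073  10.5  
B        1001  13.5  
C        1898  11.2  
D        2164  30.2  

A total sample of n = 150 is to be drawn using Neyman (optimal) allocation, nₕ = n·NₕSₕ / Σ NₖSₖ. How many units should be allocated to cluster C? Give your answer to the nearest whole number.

29

A: NₕSₕ = 1073·10.5 = 11266.5
B: NₕSₕ = 1001·13.5 = 13513.5
C: NₕSₕ = 1898·11.2 = 21257.6
D: NₕSₕ = 2164·30.2 = 65352.8
Σ NₕSₕ = 111390.4.
n_C = 150·21257.6/111390.4 = 28.626... → 29.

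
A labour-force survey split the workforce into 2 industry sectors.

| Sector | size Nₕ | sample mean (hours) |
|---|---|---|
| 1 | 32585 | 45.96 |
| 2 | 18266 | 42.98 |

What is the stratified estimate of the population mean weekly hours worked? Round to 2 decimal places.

44.89

N = 50851; weights Wₕ = Nₕ/N = (0.6408, 0.3592).
x̄_st = Σ Wₕ·x̄ₕ = 0.6408·45.96 + 0.3592·42.98 ≈ 44.8896...
→ 44.89.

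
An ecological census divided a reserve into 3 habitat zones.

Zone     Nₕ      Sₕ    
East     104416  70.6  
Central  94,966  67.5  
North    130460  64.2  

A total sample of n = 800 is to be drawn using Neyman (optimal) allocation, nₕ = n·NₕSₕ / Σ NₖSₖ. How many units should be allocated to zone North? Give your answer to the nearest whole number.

Σ NₕSₕ = 104416·70.6 + 94966·67.5 + 130460·64.2 = 22157506.6.
Share for North: 8375532/22157506.6 = 0.37800.
n_North = 800 × 0.37800 = 302.400... → 302.

302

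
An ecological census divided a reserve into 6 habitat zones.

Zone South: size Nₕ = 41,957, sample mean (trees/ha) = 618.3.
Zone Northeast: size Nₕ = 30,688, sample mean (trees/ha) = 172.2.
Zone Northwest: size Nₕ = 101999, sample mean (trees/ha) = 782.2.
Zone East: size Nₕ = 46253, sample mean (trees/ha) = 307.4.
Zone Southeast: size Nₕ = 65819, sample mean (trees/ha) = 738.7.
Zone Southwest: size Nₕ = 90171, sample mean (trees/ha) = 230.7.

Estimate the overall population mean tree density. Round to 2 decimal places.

x̄_st = (Σ Nₕx̄ₕ) / (Σ Nₕ) = (41957·618.3 + 30688·172.2 + 101999·782.2 + 46253·307.4 + 65819·738.7 + 90171·230.7) / 376887
= 194651221.7 / 376887 = 516.4710... → 516.47.

516.47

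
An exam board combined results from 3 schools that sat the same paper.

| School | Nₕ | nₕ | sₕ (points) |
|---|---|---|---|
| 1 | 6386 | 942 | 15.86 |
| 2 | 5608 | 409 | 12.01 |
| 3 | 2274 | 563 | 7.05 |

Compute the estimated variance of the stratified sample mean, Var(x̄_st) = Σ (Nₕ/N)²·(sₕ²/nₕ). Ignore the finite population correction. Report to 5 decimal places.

N = 14268. Term for each stratum: Wₕ²sₕ²/nₕ.
Var(x̄_st) = 0.05349178 + 0.05448193 + 0.00224246 = 0.11021618 → 0.11022.

0.11022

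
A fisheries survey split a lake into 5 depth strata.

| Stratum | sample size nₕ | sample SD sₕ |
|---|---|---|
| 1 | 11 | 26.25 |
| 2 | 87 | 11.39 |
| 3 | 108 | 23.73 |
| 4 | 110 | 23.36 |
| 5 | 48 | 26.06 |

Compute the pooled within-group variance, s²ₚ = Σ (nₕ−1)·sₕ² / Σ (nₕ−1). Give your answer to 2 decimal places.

472.70

1: (11−1)·26.25² = 10·689.0625 = 6890.625
2: (87−1)·11.39² = 86·129.7321 = 11156.9606
3: (108−1)·23.73² = 107·563.1129 = 60253.0803
4: (110−1)·23.36² = 109·545.6896 = 59480.1664
5: (48−1)·26.06² = 47·679.1236 = 31918.8092
Numerator = 169699.6415; denominator = Σ(nₕ−1) = 359.
s²ₚ = 169699.6415/359 = 472.7010... → 472.70.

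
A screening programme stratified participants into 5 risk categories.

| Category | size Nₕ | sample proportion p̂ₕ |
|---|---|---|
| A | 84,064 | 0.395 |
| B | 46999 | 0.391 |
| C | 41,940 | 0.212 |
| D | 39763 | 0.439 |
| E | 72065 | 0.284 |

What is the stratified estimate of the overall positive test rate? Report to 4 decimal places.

0.3455

N = 84064 + 46999 + 41940 + 39763 + 72065 = 284831.
Overall proportion = Σ (Nₕ/N)·p̂ₕ.
Σ Nₕp̂ₕ = 33205.28 + 18376.609 + 8891.28 + 17455.957 + 20466.46 = 98395.586.
98395.586 / 284831 = 0.345453... → 0.3455.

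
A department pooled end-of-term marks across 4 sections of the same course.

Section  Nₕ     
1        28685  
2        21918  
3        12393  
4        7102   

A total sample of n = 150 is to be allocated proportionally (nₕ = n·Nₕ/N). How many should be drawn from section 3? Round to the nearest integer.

N = 28685 + 21918 + 12393 + 7102 = 70098.
n_3 = 150·12393/70098 = 26.519... → 27.

27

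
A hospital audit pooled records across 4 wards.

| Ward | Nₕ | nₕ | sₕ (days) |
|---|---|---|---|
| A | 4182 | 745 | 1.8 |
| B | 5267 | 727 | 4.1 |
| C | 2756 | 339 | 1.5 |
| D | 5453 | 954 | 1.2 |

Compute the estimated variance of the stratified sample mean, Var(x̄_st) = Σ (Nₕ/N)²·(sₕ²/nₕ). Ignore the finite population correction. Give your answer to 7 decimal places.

N = 17658; Wₕ = Nₕ/N.
ward A: (4182/17658)²·1.8²/745 = 0.0002439348
ward B: (5267/17658)²·4.1²/727 = 0.0020572019
ward C: (2756/17658)²·1.5²/339 = 0.0001616807
ward D: (5453/17658)²·1.2²/954 = 0.0001439468
Sum = 0.0026067642 → 0.0026068.

0.0026068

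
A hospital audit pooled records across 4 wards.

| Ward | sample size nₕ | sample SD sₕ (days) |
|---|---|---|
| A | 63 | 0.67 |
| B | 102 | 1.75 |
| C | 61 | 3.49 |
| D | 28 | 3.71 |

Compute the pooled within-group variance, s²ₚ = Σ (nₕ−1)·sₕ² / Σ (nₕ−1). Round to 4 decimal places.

5.7583

Degrees of freedom: 62 + 101 + 60 + 27 = 250.
Σ(nₕ−1)sₕ² = 62·0.4489 + 101·3.0625 + 60·12.1801 + 27·13.7641 = 1439.581.
s²ₚ = 1439.581 / 250 = 5.758324 → 5.7583.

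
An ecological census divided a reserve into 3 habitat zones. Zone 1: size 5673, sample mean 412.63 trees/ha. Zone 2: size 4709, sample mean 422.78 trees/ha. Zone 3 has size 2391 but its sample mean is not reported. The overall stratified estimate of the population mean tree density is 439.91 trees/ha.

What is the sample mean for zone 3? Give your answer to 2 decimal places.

538.37

Σ Nₕx̄ₕ = N·μ, so 2391·x̄_3 = 12773·439.91 − (5673·412.63 + 4709·422.78).
= 5618970.43 − 4331721.01 = 1287249.42.
x̄_3 = 1287249.42 / 2391 = 538.3728... → 538.37.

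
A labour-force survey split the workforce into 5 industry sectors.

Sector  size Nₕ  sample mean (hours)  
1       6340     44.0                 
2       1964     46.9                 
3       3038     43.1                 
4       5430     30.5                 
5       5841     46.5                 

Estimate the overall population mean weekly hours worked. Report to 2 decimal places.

41.53

N = 6340 + 1964 + 3038 + 5430 + 5841 = 22613.
Weight each subgroup mean by Nₕ/N and sum.
Σ Nₕx̄ₕ = 6340·44.0 + 1964·46.9 + 3038·43.1 + 5430·30.5 + 5841·46.5 = 278960 + 92111.6 + 130937.8 + 165615 + 271606.5 = 939230.9.
Divide by N: 939230.9 / 22613 = 41.5350... → 41.53.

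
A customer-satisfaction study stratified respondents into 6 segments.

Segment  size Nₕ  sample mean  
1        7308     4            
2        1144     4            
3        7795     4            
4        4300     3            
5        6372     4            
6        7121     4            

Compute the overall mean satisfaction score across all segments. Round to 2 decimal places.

3.87

N = 7308 + 1144 + 7795 + 4300 + 6372 + 7121 = 34040.
Overall mean = Σ (Nₕ/N)·x̄ₕ — weight by population share, not a simple average.
Σ Nₕx̄ₕ = 7308·4 + 1144·4 + 7795·4 + 4300·3 + 6372·4 + 7121·4 = 29232 + 4576 + 31180 + 12900 + 25488 + 28484 = 131860.
Divide by N: 131860 / 34040 = 3.8737... → 3.87.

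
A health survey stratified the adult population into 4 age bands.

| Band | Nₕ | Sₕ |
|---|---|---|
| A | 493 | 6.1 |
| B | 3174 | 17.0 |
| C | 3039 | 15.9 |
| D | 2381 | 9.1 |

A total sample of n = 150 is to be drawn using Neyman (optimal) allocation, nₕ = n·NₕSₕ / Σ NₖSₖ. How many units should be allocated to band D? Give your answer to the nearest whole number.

26

Σ NₕSₕ = 493·6.1 + 3174·17.0 + 3039·15.9 + 2381·9.1 = 126952.5.
Share for D: 21667.1/126952.5 = 0.17067.
n_D = 150 × 0.17067 = 25.601... → 26.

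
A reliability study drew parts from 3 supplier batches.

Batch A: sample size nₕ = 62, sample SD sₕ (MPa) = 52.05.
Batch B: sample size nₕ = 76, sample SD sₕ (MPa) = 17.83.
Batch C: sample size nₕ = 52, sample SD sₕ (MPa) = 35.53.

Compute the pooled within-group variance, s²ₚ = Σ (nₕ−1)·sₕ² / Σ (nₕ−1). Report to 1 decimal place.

1355.5

Degrees of freedom: 61 + 75 + 51 = 187.
Σ(nₕ−1)sₕ² = 61·2709.2025 + 75·317.9089 + 51·1262.3809 = 253485.9459.
s²ₚ = 253485.9459 / 187 = 1355.540... → 1355.5.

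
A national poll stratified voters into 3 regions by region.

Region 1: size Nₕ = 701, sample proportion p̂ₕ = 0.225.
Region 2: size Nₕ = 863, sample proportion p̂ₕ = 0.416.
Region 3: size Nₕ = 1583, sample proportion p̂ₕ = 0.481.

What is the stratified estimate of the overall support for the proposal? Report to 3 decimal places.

Wₕ = Nₕ/N with N = 3147: 0.2228, 0.2742, 0.5030.
p̂_st = 0.2228·0.225 + 0.2742·0.416 + 0.5030·0.481 ≈ 0.40615... → 0.406.

0.406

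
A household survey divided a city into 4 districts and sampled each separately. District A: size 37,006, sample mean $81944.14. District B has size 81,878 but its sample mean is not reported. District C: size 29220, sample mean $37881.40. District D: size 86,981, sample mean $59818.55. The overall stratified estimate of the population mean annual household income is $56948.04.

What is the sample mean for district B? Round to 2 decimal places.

49405.62

Σ Nₕx̄ₕ = N·μ, so 81878·x̄_B = 235085·56948.04 − (37006·81944.14 + 29220·37881.40 + 86981·59818.55).
= 13387629983.4 − 9342396650.39 = 4045233333.01.
x̄_B = 4045233333.01 / 81878 = 49405.6197... → 49405.62.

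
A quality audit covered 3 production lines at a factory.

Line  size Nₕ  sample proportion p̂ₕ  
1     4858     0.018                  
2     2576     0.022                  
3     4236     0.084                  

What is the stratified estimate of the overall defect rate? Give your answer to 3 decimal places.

Wₕ = Nₕ/N with N = 11670: 0.4163, 0.2207, 0.3630.
p̂_st = 0.4163·0.018 + 0.2207·0.022 + 0.3630·0.084 ≈ 0.04284... → 0.043.

0.043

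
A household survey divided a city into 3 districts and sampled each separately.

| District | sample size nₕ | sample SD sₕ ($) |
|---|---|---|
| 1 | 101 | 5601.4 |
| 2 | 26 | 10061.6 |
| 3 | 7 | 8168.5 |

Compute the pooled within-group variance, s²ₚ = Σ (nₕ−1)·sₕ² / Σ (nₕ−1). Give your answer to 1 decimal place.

46326789.4

Degrees of freedom: 100 + 25 + 6 = 131.
Σ(nₕ−1)sₕ² = 100·31375681.96 + 25·101235794.56 + 6·66724392.25 = 6068809413.5.
s²ₚ = 6068809413.5 / 131 = 46326789.416... → 46326789.4.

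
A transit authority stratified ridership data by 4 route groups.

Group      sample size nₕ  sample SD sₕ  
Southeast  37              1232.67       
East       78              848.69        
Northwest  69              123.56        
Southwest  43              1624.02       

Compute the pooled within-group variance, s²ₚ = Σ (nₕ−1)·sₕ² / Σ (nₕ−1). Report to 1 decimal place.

995394.4

Southeast: (37−1)·1232.67² = 36·1519475.3289 = 54701111.8404
East: (78−1)·848.69² = 77·720274.7161 = 55461153.1397
Northwest: (69−1)·123.56² = 68·15267.0736 = 1038161.0048
Southwest: (43−1)·1624.02² = 42·2637440.9604 = 110772520.3368
Numerator = 221972946.3217; denominator = Σ(nₕ−1) = 223.
s²ₚ = 221972946.3217/223 = 995394.378... → 995394.4.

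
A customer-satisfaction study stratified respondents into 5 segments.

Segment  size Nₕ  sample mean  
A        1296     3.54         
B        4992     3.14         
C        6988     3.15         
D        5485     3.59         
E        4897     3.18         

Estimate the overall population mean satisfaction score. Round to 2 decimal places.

N = 1296 + 4992 + 6988 + 5485 + 4897 = 23658.
The stratified mean weights each stratum mean by its population share Nₕ/N.
Σ Nₕx̄ₕ = 1296·3.54 + 4992·3.14 + 6988·3.15 + 5485·3.59 + 4897·3.18 = 4587.84 + 15674.88 + 22012.2 + 19691.15 + 15572.46 = 77538.53.
Divide by N: 77538.53 / 23658 = 3.2775... → 3.28.

3.28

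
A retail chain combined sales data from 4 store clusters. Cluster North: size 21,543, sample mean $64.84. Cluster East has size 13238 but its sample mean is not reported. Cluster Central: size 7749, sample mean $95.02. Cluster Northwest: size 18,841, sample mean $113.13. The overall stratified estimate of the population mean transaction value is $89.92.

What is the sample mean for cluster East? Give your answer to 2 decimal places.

Σ Nₕx̄ₕ = N·μ, so 13238·x̄_East = 61371·89.92 − (21543·64.84 + 7749·95.02 + 18841·113.13).
= 5518480.32 − 4264640.43 = 1253839.89.
x̄_East = 1253839.89 / 13238 = 94.7152... → 94.72.

94.72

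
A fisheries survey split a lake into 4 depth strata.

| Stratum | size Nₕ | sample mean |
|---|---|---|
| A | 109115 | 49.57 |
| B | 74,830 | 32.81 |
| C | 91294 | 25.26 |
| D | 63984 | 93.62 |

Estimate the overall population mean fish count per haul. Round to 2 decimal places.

47.64

x̄_st = (Σ Nₕx̄ₕ) / (Σ Nₕ) = (109115·49.57 + 74830·32.81 + 91294·25.26 + 63984·93.62) / 339223
= 16160271.37 / 339223 = 47.6391... → 47.64.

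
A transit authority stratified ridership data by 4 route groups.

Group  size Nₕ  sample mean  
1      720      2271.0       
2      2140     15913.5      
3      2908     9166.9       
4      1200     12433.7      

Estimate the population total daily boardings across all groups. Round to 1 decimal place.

Estimate total by summing Nₕ·x̄ₕ over strata.
720·2271.0 + 2140·15913.5 + 2908·9166.9 + 1200·12433.7 = 1635120 + 34054890 + 26657345.2 + 14920440 = 77267795.2.

77267795.2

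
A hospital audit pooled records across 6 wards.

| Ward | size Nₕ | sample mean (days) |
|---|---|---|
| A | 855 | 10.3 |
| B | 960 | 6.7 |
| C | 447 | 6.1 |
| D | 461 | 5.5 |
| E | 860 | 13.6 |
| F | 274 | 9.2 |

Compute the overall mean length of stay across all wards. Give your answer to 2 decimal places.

x̄_st = (Σ Nₕx̄ₕ) / (Σ Nₕ) = (855·10.3 + 960·6.7 + 447·6.1 + 461·5.5 + 860·13.6 + 274·9.2) / 3857
= 34717.5 / 3857 = 9.0012... → 9.00.

9.00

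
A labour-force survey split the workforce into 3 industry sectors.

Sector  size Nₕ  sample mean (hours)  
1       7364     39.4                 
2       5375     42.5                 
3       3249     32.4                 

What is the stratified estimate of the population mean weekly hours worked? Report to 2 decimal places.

x̄_st = (Σ Nₕx̄ₕ) / (Σ Nₕ) = (7364·39.4 + 5375·42.5 + 3249·32.4) / 15988
= 623846.7 / 15988 = 39.0197... → 39.02.

39.02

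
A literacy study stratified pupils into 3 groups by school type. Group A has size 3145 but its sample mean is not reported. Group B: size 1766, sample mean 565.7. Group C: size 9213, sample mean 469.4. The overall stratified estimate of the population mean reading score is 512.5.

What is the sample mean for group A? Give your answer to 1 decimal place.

608.9

N = 3145 + 1766 + 9213 = 14124.
Overall total = μ·N = 512.5·14124 = 7238550.
Subtract the known strata: 1766·565.7 + 9213·469.4 = 5323608.4.
Remaining total for group A: 7238550 − 5323608.4 = 1914941.6.
Divide by its size: 1914941.6 / 3145 = 608.884... → 608.9.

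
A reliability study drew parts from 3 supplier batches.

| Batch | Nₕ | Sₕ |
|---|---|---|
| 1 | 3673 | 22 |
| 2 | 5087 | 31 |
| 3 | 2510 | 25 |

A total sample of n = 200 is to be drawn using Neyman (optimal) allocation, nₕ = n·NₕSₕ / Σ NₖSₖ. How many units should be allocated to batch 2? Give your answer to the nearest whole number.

105

Σ NₕSₕ = 3673·22 + 5087·31 + 2510·25 = 301253.
Share for 2: 157697/301253 = 0.52347.
n_2 = 200 × 0.52347 = 104.694... → 105.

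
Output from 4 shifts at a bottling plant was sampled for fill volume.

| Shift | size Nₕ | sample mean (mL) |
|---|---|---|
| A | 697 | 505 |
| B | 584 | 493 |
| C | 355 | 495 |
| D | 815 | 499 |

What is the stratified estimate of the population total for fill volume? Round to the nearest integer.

A: 697·505 = 351985
B: 584·493 = 287912
C: 355·495 = 175725
D: 815·499 = 406685
τ̂ = Σ Nₕx̄ₕ = 1222307.

1222307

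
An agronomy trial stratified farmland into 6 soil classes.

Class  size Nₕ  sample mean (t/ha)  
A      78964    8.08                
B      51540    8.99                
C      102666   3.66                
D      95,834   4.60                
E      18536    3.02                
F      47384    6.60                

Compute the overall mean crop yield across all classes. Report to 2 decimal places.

N = 394924; weights Wₕ = Nₕ/N = (0.1999, 0.1305, 0.2600, 0.2427, 0.0469, 0.1200).
x̄_st = Σ Wₕ·x̄ₕ = 0.1999·8.08 + 0.1305·8.99 + 0.2600·3.66 + 0.2427·4.60 + 0.0469·3.02 + 0.1200·6.60 ≈ 5.7902...
→ 5.79.

5.79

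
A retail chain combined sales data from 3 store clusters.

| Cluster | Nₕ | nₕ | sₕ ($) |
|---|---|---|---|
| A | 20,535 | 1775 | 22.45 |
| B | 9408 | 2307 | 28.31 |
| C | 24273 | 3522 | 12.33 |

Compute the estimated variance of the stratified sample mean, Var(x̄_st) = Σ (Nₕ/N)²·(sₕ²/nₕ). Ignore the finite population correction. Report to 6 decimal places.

0.059848

N = 54216; Wₕ = Nₕ/N.
cluster A: (20535/54216)²·22.45²/1775 = 0.040735101
cluster B: (9408/54216)²·28.31²/2307 = 0.010460967
cluster C: (24273/54216)²·12.33²/3522 = 0.008652244
Sum = 0.059848312 → 0.059848.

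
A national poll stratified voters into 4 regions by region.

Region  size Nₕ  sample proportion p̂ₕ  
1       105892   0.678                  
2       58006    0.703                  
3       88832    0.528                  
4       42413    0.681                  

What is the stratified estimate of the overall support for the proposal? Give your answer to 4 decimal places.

0.6382

N = 105892 + 58006 + 88832 + 42413 = 295143.
Overall proportion = Σ (Nₕ/N)·p̂ₕ.
Σ Nₕp̂ₕ = 71794.776 + 40778.218 + 46903.296 + 28883.253 = 188359.543.
188359.543 / 295143 = 0.638198... → 0.6382.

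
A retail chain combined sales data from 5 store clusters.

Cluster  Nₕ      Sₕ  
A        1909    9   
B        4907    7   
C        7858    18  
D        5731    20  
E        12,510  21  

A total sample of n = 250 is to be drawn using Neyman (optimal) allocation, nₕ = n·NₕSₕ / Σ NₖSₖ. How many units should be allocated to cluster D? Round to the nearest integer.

50

A: NₕSₕ = 1909·9 = 17181
B: NₕSₕ = 4907·7 = 34349
C: NₕSₕ = 7858·18 = 141444
D: NₕSₕ = 5731·20 = 114620
E: NₕSₕ = 12510·21 = 262710
Σ NₕSₕ = 570304.
n_D = 250·114620/570304 = 50.245... → 50.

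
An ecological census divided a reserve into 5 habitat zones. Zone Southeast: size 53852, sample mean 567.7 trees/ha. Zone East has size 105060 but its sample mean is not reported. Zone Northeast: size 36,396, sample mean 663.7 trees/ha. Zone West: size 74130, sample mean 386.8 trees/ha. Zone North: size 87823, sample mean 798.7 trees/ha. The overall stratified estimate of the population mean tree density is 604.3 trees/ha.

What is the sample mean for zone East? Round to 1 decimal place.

N = 53852 + 105060 + 36396 + 74130 + 87823 = 357261.
Overall total = μ·N = 604.3·357261 = 215892822.3.
Subtract the known strata: 53852·567.7 + 36396·663.7 + 74130·386.8 + 87823·798.7 = 153545519.7.
Remaining total for zone East: 215892822.3 − 153545519.7 = 62347302.6.
Divide by its size: 62347302.6 / 105060 = 593.445... → 593.4.

593.4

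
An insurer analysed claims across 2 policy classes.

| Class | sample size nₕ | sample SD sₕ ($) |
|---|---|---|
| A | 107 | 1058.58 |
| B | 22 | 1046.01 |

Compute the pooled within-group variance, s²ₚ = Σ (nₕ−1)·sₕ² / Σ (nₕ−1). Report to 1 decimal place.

Degrees of freedom: 106 + 21 = 127.
Σ(nₕ−1)sₕ² = 106·1120591.6164 + 21·1094136.9201 = 141759586.6605.
s²ₚ = 141759586.6605 / 127 = 1116217.218... → 1116217.2.

1116217.2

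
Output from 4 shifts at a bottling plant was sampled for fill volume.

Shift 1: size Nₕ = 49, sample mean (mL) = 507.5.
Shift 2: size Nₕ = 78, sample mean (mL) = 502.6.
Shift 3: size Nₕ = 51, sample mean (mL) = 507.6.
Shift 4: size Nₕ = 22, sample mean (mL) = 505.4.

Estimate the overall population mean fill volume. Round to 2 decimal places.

N = 49 + 78 + 51 + 22 = 200.
Weight each subgroup mean by Nₕ/N and sum.
Σ Nₕx̄ₕ = 49·507.5 + 78·502.6 + 51·507.6 + 22·505.4 = 24867.5 + 39202.8 + 25887.6 + 11118.8 = 101076.7.
Divide by N: 101076.7 / 200 = 505.3835 → 505.38.

505.38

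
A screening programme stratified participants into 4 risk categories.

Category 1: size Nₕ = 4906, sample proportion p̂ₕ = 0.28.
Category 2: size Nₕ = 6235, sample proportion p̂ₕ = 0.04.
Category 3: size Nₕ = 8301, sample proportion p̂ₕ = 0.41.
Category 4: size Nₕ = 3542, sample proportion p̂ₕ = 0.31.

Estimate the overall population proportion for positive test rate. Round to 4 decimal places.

0.2665

N = 4906 + 6235 + 8301 + 3542 = 22984.
Overall proportion = Σ (Nₕ/N)·p̂ₕ.
Σ Nₕp̂ₕ = 1373.68 + 249.4 + 3403.41 + 1098.02 = 6124.51.
6124.51 / 22984 = 0.266468... → 0.2665.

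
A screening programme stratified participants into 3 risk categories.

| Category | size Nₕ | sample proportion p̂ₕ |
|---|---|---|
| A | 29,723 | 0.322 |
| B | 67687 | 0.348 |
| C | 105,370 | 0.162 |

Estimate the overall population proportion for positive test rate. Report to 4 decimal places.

N = 29723 + 67687 + 105370 = 202780.
Overall proportion = Σ (Nₕ/N)·p̂ₕ.
Σ Nₕp̂ₕ = 9570.806 + 23555.076 + 17069.94 = 50195.822.
50195.822 / 202780 = 0.247538... → 0.2475.

0.2475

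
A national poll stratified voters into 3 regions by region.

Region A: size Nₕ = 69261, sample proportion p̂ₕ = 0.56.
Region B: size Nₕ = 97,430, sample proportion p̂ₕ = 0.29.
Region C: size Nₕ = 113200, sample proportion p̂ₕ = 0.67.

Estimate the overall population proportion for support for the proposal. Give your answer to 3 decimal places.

0.511

N = 69261 + 97430 + 113200 = 279891.
Overall proportion = Σ (Nₕ/N)·p̂ₕ.
Σ Nₕp̂ₕ = 38786.16 + 28254.7 + 75844 = 142884.86.
142884.86 / 279891 = 0.51050... → 0.511.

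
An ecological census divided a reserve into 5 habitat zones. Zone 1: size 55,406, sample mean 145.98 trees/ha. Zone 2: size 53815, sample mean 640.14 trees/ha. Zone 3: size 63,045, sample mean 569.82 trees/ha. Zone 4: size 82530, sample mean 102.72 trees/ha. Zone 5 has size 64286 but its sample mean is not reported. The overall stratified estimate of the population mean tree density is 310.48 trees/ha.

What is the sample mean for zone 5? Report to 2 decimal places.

188.68

Σ Nₕx̄ₕ = N·μ, so 64286·x̄_5 = 319082·310.48 − (55406·145.98 + 53815·640.14 + 63045·569.82 + 82530·102.72).
= 99068579.36 − 86939085.48 = 12129493.88.
x̄_5 = 12129493.88 / 64286 = 188.6802... → 188.68.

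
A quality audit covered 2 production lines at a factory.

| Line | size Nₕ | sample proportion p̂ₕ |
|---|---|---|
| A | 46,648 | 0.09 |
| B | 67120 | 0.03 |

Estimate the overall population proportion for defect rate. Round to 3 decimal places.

N = 46648 + 67120 = 113768.
Overall proportion = Σ (Nₕ/N)·p̂ₕ.
Σ Nₕp̂ₕ = 4198.32 + 2013.6 = 6211.92.
6211.92 / 113768 = 0.05460... → 0.055.

0.055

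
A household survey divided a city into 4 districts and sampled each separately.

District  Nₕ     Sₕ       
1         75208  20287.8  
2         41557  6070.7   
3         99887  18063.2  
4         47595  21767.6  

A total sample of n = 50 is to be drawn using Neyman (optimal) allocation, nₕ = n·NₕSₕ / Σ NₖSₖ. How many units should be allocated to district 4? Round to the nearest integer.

Σ NₕSₕ = 75208·20287.8 + 41557·6070.7 + 99887·18063.2 + 47595·21767.6 = 4618392722.7.
Share for 4: 1036028922/4618392722.7 = 0.22433.
n_4 = 50 × 0.22433 = 11.216... → 11.

11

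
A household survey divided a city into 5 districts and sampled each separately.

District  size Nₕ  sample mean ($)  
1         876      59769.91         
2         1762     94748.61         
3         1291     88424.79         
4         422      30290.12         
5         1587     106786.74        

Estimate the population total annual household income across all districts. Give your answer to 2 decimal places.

1: 876·59769.91 = 52358441.16
2: 1762·94748.61 = 166947050.82
3: 1291·88424.79 = 114156403.89
4: 422·30290.12 = 12782430.64
5: 1587·106786.74 = 169470556.38
τ̂ = Σ Nₕx̄ₕ = 515714882.89.

515714882.89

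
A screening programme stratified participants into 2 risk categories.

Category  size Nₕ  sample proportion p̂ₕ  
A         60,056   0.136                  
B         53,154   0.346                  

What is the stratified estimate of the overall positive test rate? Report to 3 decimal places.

0.235

N = 60056 + 53154 = 113210.
Overall proportion = Σ (Nₕ/N)·p̂ₕ.
Σ Nₕp̂ₕ = 8167.616 + 18391.284 = 26558.9.
26558.9 / 113210 = 0.23460... → 0.235.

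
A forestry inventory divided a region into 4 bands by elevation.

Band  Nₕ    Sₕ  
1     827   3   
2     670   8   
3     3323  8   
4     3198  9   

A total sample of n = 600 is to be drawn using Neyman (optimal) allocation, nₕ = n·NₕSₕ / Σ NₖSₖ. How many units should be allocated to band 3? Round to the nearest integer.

252

1: NₕSₕ = 827·3 = 2481
2: NₕSₕ = 670·8 = 5360
3: NₕSₕ = 3323·8 = 26584
4: NₕSₕ = 3198·9 = 28782
Σ NₕSₕ = 63207.
n_3 = 600·26584/63207 = 252.352... → 252.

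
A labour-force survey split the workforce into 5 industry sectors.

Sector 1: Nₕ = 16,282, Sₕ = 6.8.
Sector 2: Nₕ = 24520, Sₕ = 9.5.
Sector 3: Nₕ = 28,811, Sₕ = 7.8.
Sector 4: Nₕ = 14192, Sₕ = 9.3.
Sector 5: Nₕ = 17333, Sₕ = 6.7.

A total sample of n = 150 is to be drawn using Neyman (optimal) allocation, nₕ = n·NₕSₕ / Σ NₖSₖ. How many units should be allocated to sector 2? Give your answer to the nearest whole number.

Σ NₕSₕ = 16282·6.8 + 24520·9.5 + 28811·7.8 + 14192·9.3 + 17333·6.7 = 816500.1.
Share for 2: 232940/816500.1 = 0.28529.
n_2 = 150 × 0.28529 = 42.794... → 43.

43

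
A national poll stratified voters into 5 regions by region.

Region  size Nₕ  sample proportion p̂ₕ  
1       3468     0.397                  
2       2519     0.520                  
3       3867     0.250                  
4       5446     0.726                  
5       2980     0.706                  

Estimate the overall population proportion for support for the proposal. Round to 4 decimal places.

N = 3468 + 2519 + 3867 + 5446 + 2980 = 18280.
Overall proportion = Σ (Nₕ/N)·p̂ₕ.
Σ Nₕp̂ₕ = 1376.796 + 1309.88 + 966.75 + 3953.796 + 2103.88 = 9711.102.
9711.102 / 18280 = 0.531242... → 0.5312.

0.5312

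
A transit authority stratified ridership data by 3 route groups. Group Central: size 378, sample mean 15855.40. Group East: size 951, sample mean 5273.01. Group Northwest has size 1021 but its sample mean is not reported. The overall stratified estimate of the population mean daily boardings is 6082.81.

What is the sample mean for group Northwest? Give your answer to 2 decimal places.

3219.03

N = 378 + 951 + 1021 = 2350.
Overall total = μ·N = 6082.81·2350 = 14294603.5.
Subtract the known strata: 378·15855.40 + 951·5273.01 = 11007973.71.
Remaining total for group Northwest: 14294603.5 − 11007973.71 = 3286629.79.
Divide by its size: 3286629.79 / 1021 = 3219.0302... → 3219.03.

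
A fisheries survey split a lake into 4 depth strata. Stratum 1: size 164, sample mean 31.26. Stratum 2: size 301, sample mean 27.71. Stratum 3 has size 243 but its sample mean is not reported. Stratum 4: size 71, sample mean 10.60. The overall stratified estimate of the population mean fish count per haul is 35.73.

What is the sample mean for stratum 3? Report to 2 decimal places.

56.02

Σ Nₕx̄ₕ = N·μ, so 243·x̄_3 = 779·35.73 − (164·31.26 + 301·27.71 + 71·10.60).
= 27833.67 − 14219.95 = 13613.72.
x̄_3 = 13613.72 / 243 = 56.0235... → 56.02.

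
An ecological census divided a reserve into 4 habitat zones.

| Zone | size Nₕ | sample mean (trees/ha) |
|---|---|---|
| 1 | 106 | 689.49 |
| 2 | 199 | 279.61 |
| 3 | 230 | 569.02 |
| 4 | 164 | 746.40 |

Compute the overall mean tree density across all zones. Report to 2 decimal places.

546.51

N = 106 + 199 + 230 + 164 = 699.
The stratified mean weights each stratum mean by its population share Nₕ/N.
Σ Nₕx̄ₕ = 106·689.49 + 199·279.61 + 230·569.02 + 164·746.40 = 73085.94 + 55642.39 + 130874.6 + 122409.6 = 382012.53.
Divide by N: 382012.53 / 699 = 546.5129... → 546.51.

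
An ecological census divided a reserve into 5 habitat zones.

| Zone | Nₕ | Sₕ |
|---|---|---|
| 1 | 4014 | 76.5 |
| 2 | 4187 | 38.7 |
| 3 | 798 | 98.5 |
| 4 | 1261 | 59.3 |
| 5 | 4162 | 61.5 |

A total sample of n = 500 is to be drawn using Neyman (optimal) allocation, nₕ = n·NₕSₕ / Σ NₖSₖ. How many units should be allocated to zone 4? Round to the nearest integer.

1: NₕSₕ = 4014·76.5 = 307071
2: NₕSₕ = 4187·38.7 = 162036.9
3: NₕSₕ = 798·98.5 = 78603
4: NₕSₕ = 1261·59.3 = 74777.3
5: NₕSₕ = 4162·61.5 = 255963
Σ NₕSₕ = 878451.2.
n_4 = 500·74777.3/878451.2 = 42.562... → 43.

43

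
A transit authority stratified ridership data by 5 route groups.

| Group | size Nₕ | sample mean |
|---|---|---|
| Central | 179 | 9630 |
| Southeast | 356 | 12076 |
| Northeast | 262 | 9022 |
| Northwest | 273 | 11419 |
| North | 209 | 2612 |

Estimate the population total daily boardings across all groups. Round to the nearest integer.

12049885

Population total = Σ Nₕ·x̄ₕ (each stratum's size times its mean).
179·9630 + 356·12076 + 262·9022 + 273·11419 + 209·2612 = 1723770 + 4299056 + 2363764 + 3117387 + 545908 = 12049885.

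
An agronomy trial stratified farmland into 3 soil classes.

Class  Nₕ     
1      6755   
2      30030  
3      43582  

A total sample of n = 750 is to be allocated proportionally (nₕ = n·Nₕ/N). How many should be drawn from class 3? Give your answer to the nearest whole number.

N = 6755 + 30030 + 43582 = 80367.
n_3 = 750·43582/80367 = 406.715... → 407.

407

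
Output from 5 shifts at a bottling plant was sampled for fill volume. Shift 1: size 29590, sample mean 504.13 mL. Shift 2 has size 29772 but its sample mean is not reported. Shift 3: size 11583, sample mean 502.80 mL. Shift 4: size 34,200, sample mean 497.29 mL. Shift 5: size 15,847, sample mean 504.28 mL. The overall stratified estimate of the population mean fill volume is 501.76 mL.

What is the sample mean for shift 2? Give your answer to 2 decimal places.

Σ Nₕx̄ₕ = N·μ, so 29772·x̄_2 = 120992·501.76 − (29590·504.13 + 11583·502.80 + 34200·497.29 + 15847·504.28).
= 60708945.92 − 45739782.26 = 14969163.66.
x̄_2 = 14969163.66 / 29772 = 502.7934... → 502.79.

502.79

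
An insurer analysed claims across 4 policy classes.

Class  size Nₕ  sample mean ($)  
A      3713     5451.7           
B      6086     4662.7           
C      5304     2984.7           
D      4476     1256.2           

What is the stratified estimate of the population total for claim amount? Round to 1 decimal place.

70072954.3

A: 3713·5451.7 = 20242162.1
B: 6086·4662.7 = 28377192.2
C: 5304·2984.7 = 15830848.8
D: 4476·1256.2 = 5622751.2
τ̂ = Σ Nₕx̄ₕ = 70072954.3.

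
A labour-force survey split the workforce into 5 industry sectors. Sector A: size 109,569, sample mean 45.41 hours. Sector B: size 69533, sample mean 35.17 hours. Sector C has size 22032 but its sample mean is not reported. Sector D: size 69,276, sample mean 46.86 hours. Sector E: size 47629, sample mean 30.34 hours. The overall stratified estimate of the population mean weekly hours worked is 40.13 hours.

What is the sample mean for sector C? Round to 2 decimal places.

Σ Nₕx̄ₕ = N·μ, so 22032·x̄_C = 318039·40.13 − (109569·45.41 + 69533·35.17 + 69276·46.86 + 47629·30.34).
= 12762905.07 − 12112341.12 = 650563.95.
x̄_C = 650563.95 / 22032 = 29.5281... → 29.53.

29.53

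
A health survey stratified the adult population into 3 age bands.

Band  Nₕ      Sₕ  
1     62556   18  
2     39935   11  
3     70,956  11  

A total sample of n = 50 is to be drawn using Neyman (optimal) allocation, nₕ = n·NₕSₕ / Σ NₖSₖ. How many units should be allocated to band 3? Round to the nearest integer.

17

1: NₕSₕ = 62556·18 = 1126008
2: NₕSₕ = 39935·11 = 439285
3: NₕSₕ = 70956·11 = 780516
Σ NₕSₕ = 2345809.
n_3 = 50·780516/2345809 = 16.636... → 17.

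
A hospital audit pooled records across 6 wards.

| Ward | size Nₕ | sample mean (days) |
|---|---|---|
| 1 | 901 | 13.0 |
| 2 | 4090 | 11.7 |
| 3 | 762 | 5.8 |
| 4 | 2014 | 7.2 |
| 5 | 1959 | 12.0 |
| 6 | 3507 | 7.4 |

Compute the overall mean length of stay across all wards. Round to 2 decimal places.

9.67

x̄_st = (Σ Nₕx̄ₕ) / (Σ Nₕ) = (901·13.0 + 4090·11.7 + 762·5.8 + 2014·7.2 + 1959·12.0 + 3507·7.4) / 13233
= 127946.2 / 13233 = 9.6687... → 9.67.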